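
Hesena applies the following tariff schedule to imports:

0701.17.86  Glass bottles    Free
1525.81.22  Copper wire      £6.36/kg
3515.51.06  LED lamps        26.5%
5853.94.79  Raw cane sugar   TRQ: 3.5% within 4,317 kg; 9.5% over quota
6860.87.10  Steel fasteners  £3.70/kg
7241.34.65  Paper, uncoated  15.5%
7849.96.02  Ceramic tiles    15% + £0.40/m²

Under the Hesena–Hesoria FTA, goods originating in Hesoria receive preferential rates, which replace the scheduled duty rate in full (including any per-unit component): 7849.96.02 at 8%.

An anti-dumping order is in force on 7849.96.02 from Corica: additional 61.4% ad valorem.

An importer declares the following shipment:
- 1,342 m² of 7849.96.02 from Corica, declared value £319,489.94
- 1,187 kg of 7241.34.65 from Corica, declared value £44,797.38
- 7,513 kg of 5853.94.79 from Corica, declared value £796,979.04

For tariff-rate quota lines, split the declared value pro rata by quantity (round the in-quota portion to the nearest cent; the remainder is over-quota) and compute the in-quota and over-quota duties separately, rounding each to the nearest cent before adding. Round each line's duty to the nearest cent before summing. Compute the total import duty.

Line 1 (7849.96.02, Corica, 1,342 m², £319,489.94):
Base rate for 7849.96.02 is 15% + £0.40/m².
7849.96.02 has an FTA preferential rate, but origin Corica is not Hesoria; base rate stands.
Additional duty on 7849.96.02 from Corica: +61.4%. Applied ad valorem rate: 15% + 61.4% = 76.4%.
Duty = £319,489.94 × 76.4% + 1,342 × £0.40 = £244,627.11.
Line 2 (7241.34.65, Corica, 1,187 kg, £44,797.38):
Base rate for 7241.34.65 is 15.5%.
Duty = £44,797.38 × 15.5% = £6,943.59.
Line 3 (5853.94.79, Corica, 7,513 kg, £796,979.04):
Code 5853.94.79 is under a tariff-rate quota (threshold 4,317 kg). In-quota: 4,317 kg at 3.5%; over-quota: 3,196 kg at 9.5%.
Pro-rata value split: in-quota = £796,979.04 × 4,317/7,513 = £457,947.36; over-quota = £796,979.04 − £457,947.36 = £339,031.68.
In-quota duty = £457,947.36 × 3.5% = £16,028.16. Over-quota duty = £339,031.68 × 9.5% = £32,208.01.
Line duty = £16,028.16 + £32,208.01 = £48,236.17.
Total = £244,627.11 + £6,943.59 + £48,236.17 = £299,806.87.

£299,806.87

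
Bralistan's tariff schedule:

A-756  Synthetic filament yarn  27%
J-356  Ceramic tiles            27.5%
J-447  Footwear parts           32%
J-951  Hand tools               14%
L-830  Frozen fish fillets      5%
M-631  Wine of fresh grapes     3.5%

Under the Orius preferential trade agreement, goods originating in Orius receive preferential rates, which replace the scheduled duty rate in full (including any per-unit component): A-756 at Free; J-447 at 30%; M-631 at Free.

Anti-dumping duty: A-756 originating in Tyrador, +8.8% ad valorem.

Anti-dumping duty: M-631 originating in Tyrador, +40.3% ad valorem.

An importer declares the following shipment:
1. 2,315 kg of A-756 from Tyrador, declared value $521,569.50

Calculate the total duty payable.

$186,721.88

Line 1 (A-756, Tyrador, 2,315 kg, $521,569.50):
Base rate for A-756 is 27%.
A-756 has an FTA preferential rate, but origin Tyrador is not Orius; base rate stands.
Additional duty on A-756 from Tyrador: +8.8%. Applied ad valorem rate: 27% + 8.8% = 35.8%.
Duty = $521,569.50 × 35.8% = $186,721.88.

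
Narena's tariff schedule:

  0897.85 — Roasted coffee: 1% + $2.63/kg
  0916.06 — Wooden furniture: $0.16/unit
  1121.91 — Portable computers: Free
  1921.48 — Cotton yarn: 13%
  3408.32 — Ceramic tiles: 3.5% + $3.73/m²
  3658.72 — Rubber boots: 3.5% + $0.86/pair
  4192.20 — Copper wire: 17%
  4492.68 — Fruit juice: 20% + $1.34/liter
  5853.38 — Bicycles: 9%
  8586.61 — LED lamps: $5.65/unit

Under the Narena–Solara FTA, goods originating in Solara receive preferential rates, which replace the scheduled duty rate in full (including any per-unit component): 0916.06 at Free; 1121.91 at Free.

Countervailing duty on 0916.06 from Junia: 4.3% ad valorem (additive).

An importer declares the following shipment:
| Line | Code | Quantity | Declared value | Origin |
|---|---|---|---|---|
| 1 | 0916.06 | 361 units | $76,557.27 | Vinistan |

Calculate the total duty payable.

$57.76

Line 1 (0916.06, Vinistan, 361 units, $76,557.27):
Base rate for 0916.06 is $0.16/unit.
0916.06 has an FTA preferential rate, but origin Vinistan is not Solara; base rate stands.
The additional-duty order on 0916.06 targets Junia, not Vinistan; it does not apply.
Duty = 361 × $0.16 = $57.76.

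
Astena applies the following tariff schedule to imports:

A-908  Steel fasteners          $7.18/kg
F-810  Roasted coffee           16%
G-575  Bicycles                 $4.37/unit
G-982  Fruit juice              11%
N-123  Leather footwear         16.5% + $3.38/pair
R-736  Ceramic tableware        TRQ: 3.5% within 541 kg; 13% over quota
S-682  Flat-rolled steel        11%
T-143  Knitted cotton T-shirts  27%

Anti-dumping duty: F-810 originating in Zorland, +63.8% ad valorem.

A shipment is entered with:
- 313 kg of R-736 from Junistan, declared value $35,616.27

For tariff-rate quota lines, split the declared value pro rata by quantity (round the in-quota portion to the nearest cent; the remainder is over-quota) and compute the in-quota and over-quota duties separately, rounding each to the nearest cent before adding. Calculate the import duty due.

$1,246.57

Line 1 (R-736, Junistan, 313 kg, $35,616.27):
Code R-736 is under a tariff-rate quota (threshold 541 kg). Quantity 313 kg is within the quota, so the in-quota rate 3.5% applies to the full value.
Duty = $35,616.27 × 3.5% = $1,246.57.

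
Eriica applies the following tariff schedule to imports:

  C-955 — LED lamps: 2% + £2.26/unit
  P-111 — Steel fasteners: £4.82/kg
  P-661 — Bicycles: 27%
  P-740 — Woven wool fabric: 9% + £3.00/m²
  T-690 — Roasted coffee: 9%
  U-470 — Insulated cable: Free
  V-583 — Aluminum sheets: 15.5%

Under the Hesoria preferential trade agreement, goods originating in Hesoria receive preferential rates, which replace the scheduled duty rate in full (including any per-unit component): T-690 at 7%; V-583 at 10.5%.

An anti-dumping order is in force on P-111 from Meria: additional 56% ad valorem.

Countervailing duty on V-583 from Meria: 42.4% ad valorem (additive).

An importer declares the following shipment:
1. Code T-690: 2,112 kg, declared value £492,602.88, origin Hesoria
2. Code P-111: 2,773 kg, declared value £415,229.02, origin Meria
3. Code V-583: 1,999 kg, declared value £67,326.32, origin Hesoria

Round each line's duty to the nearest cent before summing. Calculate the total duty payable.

Line 1 (T-690, Hesoria, 2,112 kg, £492,602.88):
Base rate for T-690 is 9%.
Origin Hesoria qualifies under the Eriica–Hesoria agreement and T-690 is covered: preferential rate 7% applies instead.
Duty = £492,602.88 × 7% = £34,482.20.
Line 2 (P-111, Meria, 2,773 kg, £415,229.02):
Base rate for P-111 is £4.82/kg.
Additional duty on P-111 from Meria: +56% ad valorem. Applied ad valorem rate = 56%.
Duty = £415,229.02 × 56% + 2,773 × £4.82 = £245,894.11.
Line 3 (V-583, Hesoria, 1,999 kg, £67,326.32):
Base rate for V-583 is 15.5%.
Origin Hesoria qualifies under the Eriica–Hesoria agreement and V-583 is covered: preferential rate 10.5% applies instead.
The additional-duty order on V-583 targets Meria, not Hesoria; it does not apply.
Duty = £67,326.32 × 10.5% = £7,069.26.
Total = £34,482.20 + £245,894.11 + £7,069.26 = £287,445.57.

£287,445.57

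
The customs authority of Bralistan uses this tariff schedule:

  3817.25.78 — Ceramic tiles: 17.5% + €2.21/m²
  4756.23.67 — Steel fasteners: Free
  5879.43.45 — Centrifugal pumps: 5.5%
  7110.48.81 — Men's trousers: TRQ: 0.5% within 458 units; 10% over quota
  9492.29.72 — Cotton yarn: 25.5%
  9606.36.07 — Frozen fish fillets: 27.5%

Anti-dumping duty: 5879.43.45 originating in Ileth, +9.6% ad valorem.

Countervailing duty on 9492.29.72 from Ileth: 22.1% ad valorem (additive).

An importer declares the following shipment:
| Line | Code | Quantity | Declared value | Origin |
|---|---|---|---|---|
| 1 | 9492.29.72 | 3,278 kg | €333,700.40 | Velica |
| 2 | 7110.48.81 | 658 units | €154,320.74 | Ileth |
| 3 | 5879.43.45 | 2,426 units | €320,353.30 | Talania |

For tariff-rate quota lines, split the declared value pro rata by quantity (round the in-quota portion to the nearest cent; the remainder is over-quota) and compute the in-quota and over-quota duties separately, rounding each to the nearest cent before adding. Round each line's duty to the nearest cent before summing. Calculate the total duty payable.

€107,940.70

Line 1 (9492.29.72, Velica, 3,278 kg, €333,700.40):
Base rate for 9492.29.72 is 25.5%.
The additional-duty order on 9492.29.72 targets Ileth, not Velica; it does not apply.
Duty = €333,700.40 × 25.5% = €85,093.60.
Line 2 (7110.48.81, Ileth, 658 units, €154,320.74):
Code 7110.48.81 is under a tariff-rate quota (threshold 458 units). In-quota: 458 units at 0.5%; over-quota: 200 units at 10%.
Pro-rata value split: in-quota = €154,320.74 × 458/658 = €107,414.74; over-quota = €154,320.74 − €107,414.74 = €46,906.00.
In-quota duty = €107,414.74 × 0.5% = €537.07. Over-quota duty = €46,906.00 × 10% = €4,690.60.
Line duty = €537.07 + €4,690.60 = €5,227.67.
Line 3 (5879.43.45, Talania, 2,426 units, €320,353.30):
Base rate for 5879.43.45 is 5.5%.
The additional-duty order on 5879.43.45 targets Ileth, not Talania; it does not apply.
Duty = €320,353.30 × 5.5% = €17,619.43.
Total = €85,093.60 + €5,227.67 + €17,619.43 = €107,940.70.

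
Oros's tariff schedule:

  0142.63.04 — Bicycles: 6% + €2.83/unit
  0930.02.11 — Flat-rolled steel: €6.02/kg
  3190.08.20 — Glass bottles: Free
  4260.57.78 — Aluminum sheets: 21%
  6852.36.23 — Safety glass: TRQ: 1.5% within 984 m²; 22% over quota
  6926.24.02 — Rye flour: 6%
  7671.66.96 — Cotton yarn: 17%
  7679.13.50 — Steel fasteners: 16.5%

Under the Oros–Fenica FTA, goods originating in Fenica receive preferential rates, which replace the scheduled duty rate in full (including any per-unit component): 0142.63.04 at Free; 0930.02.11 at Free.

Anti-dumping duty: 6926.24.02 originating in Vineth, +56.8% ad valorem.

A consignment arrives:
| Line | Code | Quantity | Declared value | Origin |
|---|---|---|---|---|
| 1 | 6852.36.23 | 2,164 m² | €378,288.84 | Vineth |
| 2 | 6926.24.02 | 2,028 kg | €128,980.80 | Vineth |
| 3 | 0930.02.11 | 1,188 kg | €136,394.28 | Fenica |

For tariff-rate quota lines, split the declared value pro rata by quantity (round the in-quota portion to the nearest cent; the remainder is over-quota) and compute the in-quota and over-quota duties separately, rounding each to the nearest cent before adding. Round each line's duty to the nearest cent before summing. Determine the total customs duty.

Line 1 (6852.36.23, Vineth, 2,164 m², €378,288.84):
Code 6852.36.23 is under a tariff-rate quota (threshold 984 m²). In-quota: 984 m² at 1.5%; over-quota: 1,180 m² at 22%.
Pro-rata value split: in-quota = €378,288.84 × 984/2,164 = €172,013.04; over-quota = €378,288.84 − €172,013.04 = €206,275.80.
In-quota duty = €172,013.04 × 1.5% = €2,580.20. Over-quota duty = €206,275.80 × 22% = €45,380.68.
Line duty = €2,580.20 + €45,380.68 = €47,960.88.
Line 2 (6926.24.02, Vineth, 2,028 kg, €128,980.80):
Base rate for 6926.24.02 is 6%.
Additional duty on 6926.24.02 from Vineth: +56.8%. Applied ad valorem rate: 6% + 56.8% = 62.8%.
Duty = €128,980.80 × 62.8% = €80,999.94.
Line 3 (0930.02.11, Fenica, 1,188 kg, €136,394.28):
Base rate for 0930.02.11 is €6.02/kg.
Origin Fenica qualifies under the Oros–Fenica agreement and 0930.02.11 is covered: preferential rate Free applies instead.
Duty = €136,394.28 × 0% = €0.00.
Total = €47,960.88 + €80,999.94 + €0.00 = €128,960.82.

€128,960.82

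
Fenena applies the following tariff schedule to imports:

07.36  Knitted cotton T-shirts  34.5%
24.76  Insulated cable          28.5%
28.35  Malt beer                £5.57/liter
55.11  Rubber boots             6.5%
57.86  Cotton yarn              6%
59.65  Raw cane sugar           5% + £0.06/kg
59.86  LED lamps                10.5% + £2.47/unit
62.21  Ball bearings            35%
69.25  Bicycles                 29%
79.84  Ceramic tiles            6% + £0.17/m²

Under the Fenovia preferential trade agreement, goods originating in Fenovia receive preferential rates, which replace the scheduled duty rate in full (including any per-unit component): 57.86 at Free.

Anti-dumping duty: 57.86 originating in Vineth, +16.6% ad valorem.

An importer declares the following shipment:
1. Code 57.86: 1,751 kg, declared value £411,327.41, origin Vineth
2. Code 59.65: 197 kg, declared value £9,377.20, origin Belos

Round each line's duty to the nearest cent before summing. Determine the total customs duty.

Line 1 (57.86, Vineth, 1,751 kg, £411,327.41):
Base rate for 57.86 is 6%.
57.86 has an FTA preferential rate, but origin Vineth is not Fenovia; base rate stands.
Additional duty on 57.86 from Vineth: +16.6%. Applied ad valorem rate: 6% + 16.6% = 22.6%.
Duty = £411,327.41 × 22.6% = £92,959.99.
Line 2 (59.65, Belos, 197 kg, £9,377.20):
Base rate for 59.65 is 5% + £0.06/kg.
Duty = £9,377.20 × 5% + 197 × £0.06 = £480.68.
Total = £92,959.99 + £480.68 = £93,440.67.

£93,440.67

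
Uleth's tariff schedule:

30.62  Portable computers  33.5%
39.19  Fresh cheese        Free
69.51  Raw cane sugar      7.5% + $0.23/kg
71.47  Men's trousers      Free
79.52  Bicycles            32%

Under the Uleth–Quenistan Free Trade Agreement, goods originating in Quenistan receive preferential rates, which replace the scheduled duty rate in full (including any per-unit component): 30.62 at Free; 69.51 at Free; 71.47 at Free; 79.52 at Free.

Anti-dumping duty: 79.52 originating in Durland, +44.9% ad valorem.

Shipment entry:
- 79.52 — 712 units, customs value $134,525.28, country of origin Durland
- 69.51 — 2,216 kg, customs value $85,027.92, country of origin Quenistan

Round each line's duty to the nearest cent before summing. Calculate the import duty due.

Line 1 (79.52, Durland, 712 units, $134,525.28):
Base rate for 79.52 is 32%.
79.52 has an FTA preferential rate, but origin Durland is not Quenistan; base rate stands.
Additional duty on 79.52 from Durland: +44.9%. Applied ad valorem rate: 32% + 44.9% = 76.9%.
Duty = $134,525.28 × 76.9% = $103,449.94.
Line 2 (69.51, Quenistan, 2,216 kg, $85,027.92):
Base rate for 69.51 is 7.5% + $0.23/kg.
Origin Quenistan qualifies under the Uleth–Quenistan agreement and 69.51 is covered: preferential rate Free applies instead.
Duty = $85,027.92 × 0% = $0.00.
Total = $103,449.94 + $0.00 = $103,449.94.

$103,449.94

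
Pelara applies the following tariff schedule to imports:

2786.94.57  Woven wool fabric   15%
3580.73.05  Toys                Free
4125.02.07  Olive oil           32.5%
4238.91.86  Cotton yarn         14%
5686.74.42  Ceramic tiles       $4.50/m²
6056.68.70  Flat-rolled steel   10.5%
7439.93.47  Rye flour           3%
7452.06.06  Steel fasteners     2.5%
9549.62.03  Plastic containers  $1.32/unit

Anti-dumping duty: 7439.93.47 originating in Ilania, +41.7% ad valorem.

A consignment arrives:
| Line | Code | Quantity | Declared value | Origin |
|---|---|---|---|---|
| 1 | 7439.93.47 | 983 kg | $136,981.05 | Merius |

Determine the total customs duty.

Line 1 (7439.93.47, Merius, 983 kg, $136,981.05):
Base rate for 7439.93.47 is 3%.
The additional-duty order on 7439.93.47 targets Ilania, not Merius; it does not apply.
Duty = $136,981.05 × 3% = $4,109.43.

$4,109.43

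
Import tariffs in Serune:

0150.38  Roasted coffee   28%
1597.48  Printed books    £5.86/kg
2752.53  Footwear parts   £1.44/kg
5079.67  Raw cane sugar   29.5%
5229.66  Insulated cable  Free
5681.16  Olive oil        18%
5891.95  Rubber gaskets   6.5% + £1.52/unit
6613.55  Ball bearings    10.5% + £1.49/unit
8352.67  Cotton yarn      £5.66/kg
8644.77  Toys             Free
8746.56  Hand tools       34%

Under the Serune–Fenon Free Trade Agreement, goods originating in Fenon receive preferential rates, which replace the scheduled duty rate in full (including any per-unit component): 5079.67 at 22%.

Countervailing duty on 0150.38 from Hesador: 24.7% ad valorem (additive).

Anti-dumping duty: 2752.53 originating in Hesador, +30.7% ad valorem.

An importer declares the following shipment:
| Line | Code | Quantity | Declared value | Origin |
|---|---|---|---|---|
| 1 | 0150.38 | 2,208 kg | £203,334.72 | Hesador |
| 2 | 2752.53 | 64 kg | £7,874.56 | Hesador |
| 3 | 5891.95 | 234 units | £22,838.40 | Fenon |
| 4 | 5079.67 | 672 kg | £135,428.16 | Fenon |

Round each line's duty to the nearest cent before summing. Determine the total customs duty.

£141,301.43

Line 1 (0150.38, Hesador, 2,208 kg, £203,334.72):
Base rate for 0150.38 is 28%.
Additional duty on 0150.38 from Hesador: +24.7%. Applied ad valorem rate: 28% + 24.7% = 52.7%.
Duty = £203,334.72 × 52.7% = £107,157.40.
Line 2 (2752.53, Hesador, 64 kg, £7,874.56):
Base rate for 2752.53 is £1.44/kg.
Additional duty on 2752.53 from Hesador: +30.7% ad valorem. Applied ad valorem rate = 30.7%.
Duty = £7,874.56 × 30.7% + 64 × £1.44 = £2,509.65.
Line 3 (5891.95, Fenon, 234 units, £22,838.40):
Base rate for 5891.95 is 6.5% + £1.52/unit.
Origin Fenon is the FTA partner but 5891.95 is not on the preference list; base rate stands.
Duty = £22,838.40 × 6.5% + 234 × £1.52 = £1,840.18.
Line 4 (5079.67, Fenon, 672 kg, £135,428.16):
Base rate for 5079.67 is 29.5%.
Origin Fenon qualifies under the Serune–Fenon agreement and 5079.67 is covered: preferential rate 22% applies instead.
Duty = £135,428.16 × 22% = £29,794.20.
Total = £107,157.40 + £2,509.65 + £1,840.18 + £29,794.20 = £141,301.43.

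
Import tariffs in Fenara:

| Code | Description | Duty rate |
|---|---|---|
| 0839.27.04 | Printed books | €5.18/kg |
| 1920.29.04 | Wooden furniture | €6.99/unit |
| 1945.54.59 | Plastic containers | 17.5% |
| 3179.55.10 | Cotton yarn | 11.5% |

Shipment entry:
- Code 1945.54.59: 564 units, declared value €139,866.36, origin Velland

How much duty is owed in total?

€24,476.61

Line 1 (1945.54.59, Velland, 564 units, €139,866.36):
Base rate for 1945.54.59 is 17.5%.
Duty = €139,866.36 × 17.5% = €24,476.61.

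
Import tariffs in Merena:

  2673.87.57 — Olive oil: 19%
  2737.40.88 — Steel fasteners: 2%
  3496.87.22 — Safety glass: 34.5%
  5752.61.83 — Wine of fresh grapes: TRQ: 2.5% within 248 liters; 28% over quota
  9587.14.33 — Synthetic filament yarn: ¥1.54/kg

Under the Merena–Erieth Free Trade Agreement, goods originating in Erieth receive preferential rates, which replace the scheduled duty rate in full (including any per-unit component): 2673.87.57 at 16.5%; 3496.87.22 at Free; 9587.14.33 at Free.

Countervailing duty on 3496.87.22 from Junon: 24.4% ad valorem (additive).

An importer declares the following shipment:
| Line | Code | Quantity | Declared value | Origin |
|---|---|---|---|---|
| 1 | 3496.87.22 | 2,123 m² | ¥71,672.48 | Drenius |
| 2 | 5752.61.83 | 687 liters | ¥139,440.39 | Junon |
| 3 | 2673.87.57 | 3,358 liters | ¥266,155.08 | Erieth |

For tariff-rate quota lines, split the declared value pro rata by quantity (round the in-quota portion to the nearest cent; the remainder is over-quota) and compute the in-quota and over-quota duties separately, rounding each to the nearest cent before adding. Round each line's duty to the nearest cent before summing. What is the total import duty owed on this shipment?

Line 1 (3496.87.22, Drenius, 2,123 m², ¥71,672.48):
Base rate for 3496.87.22 is 34.5%.
3496.87.22 has an FTA preferential rate, but origin Drenius is not Erieth; base rate stands.
The additional-duty order on 3496.87.22 targets Junon, not Drenius; it does not apply.
Duty = ¥71,672.48 × 34.5% = ¥24,727.01.
Line 2 (5752.61.83, Junon, 687 liters, ¥139,440.39):
Code 5752.61.83 is under a tariff-rate quota (threshold 248 liters). In-quota: 248 liters at 2.5%; over-quota: 439 liters at 28%.
Pro-rata value split: in-quota = ¥139,440.39 × 248/687 = ¥50,336.56; over-quota = ¥139,440.39 − ¥50,336.56 = ¥89,103.83.
In-quota duty = ¥50,336.56 × 2.5% = ¥1,258.41. Over-quota duty = ¥89,103.83 × 28% = ¥24,949.07.
Line duty = ¥1,258.41 + ¥24,949.07 = ¥26,207.48.
Line 3 (2673.87.57, Erieth, 3,358 liters, ¥266,155.08):
Base rate for 2673.87.57 is 19%.
Origin Erieth qualifies under the Merena–Erieth agreement and 2673.87.57 is covered: preferential rate 16.5% applies instead.
Duty = ¥266,155.08 × 16.5% = ¥43,915.59.
Total = ¥24,727.01 + ¥26,207.48 + ¥43,915.59 = ¥94,850.08.

¥94,850.08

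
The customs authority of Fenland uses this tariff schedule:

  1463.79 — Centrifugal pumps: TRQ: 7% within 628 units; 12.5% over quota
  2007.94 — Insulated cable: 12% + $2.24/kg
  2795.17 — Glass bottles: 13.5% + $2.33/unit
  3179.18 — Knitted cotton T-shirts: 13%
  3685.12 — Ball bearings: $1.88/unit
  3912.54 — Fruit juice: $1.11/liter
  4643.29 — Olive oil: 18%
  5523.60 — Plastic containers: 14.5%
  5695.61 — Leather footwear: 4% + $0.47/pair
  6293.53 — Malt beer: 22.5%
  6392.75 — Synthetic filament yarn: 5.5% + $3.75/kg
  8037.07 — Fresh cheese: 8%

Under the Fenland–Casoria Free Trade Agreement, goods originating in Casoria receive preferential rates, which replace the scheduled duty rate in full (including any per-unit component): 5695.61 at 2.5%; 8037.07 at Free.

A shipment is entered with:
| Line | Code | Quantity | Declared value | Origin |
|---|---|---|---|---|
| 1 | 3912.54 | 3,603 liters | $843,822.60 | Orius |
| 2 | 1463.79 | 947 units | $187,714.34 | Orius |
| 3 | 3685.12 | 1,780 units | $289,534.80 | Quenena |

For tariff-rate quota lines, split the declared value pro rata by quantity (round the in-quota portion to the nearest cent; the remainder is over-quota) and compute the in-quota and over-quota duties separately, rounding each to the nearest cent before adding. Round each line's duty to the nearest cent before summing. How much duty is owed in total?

$23,963.50

Line 1 (3912.54, Orius, 3,603 liters, $843,822.60):
Base rate for 3912.54 is $1.11/liter.
Duty = 3,603 × $1.11 = $3,999.33.
Line 2 (1463.79, Orius, 947 units, $187,714.34):
Code 1463.79 is under a tariff-rate quota (threshold 628 units). In-quota: 628 units at 7%; over-quota: 319 units at 12.5%.
Pro-rata value split: in-quota = $187,714.34 × 628/947 = $124,482.16; over-quota = $187,714.34 − $124,482.16 = $63,232.18.
In-quota duty = $124,482.16 × 7% = $8,713.75. Over-quota duty = $63,232.18 × 12.5% = $7,904.02.
Line duty = $8,713.75 + $7,904.02 = $16,617.77.
Line 3 (3685.12, Quenena, 1,780 units, $289,534.80):
Base rate for 3685.12 is $1.88/unit.
Duty = 1,780 × $1.88 = $3,346.40.
Total = $3,999.33 + $16,617.77 + $3,346.40 = $23,963.50.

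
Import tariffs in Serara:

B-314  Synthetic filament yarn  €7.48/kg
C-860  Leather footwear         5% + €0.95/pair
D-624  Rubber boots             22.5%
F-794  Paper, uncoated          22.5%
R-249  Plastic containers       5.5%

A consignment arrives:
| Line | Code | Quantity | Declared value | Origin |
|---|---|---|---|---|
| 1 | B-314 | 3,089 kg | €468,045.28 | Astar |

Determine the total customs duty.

Line 1 (B-314, Astar, 3,089 kg, €468,045.28):
Base rate for B-314 is €7.48/kg.
Duty = 3,089 × €7.48 = €23,105.72.

€23,105.72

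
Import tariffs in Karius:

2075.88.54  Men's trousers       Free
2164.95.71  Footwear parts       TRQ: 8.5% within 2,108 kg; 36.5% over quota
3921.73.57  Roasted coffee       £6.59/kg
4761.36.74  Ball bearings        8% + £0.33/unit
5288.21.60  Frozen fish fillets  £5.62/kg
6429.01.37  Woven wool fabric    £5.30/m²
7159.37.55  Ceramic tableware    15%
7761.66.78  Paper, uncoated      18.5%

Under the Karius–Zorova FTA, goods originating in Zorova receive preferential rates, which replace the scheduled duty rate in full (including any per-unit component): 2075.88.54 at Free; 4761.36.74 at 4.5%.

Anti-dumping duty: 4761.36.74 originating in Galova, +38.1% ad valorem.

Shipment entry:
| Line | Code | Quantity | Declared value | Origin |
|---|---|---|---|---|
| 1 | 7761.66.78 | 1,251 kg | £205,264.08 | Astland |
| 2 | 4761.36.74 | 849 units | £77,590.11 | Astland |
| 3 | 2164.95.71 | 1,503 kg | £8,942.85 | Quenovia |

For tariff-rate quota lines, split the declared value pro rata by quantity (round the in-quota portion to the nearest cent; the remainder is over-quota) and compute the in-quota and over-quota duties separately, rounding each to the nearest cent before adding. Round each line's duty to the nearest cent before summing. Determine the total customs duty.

£45,221.37

Line 1 (7761.66.78, Astland, 1,251 kg, £205,264.08):
Base rate for 7761.66.78 is 18.5%.
Duty = £205,264.08 × 18.5% = £37,973.85.
Line 2 (4761.36.74, Astland, 849 units, £77,590.11):
Base rate for 4761.36.74 is 8% + £0.33/unit.
4761.36.74 has an FTA preferential rate, but origin Astland is not Zorova; base rate stands.
The additional-duty order on 4761.36.74 targets Galova, not Astland; it does not apply.
Duty = £77,590.11 × 8% + 849 × £0.33 = £6,487.38.
Line 3 (2164.95.71, Quenovia, 1,503 kg, £8,942.85):
Code 2164.95.71 is under a tariff-rate quota (threshold 2,108 kg). Quantity 1,503 kg is within the quota, so the in-quota rate 8.5% applies to the full value.
Duty = £8,942.85 × 8.5% = £760.14.
Total = £37,973.85 + £6,487.38 + £760.14 = £45,221.37.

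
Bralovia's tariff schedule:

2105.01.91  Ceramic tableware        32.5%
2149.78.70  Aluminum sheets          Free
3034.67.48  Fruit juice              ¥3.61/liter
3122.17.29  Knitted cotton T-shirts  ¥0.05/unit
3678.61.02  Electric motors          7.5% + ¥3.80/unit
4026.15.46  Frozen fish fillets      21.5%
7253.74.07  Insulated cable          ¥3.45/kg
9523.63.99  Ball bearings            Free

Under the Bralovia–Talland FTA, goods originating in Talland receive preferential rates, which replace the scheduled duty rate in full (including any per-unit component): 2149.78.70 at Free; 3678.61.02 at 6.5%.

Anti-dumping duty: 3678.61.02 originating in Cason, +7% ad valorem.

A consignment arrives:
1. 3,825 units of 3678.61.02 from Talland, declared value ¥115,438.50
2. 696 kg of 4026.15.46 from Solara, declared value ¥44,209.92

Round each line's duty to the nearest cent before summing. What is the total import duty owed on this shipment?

Line 1 (3678.61.02, Talland, 3,825 units, ¥115,438.50):
Base rate for 3678.61.02 is 7.5% + ¥3.80/unit.
Origin Talland qualifies under the Bralovia–Talland agreement and 3678.61.02 is covered: preferential rate 6.5% applies instead.
The additional-duty order on 3678.61.02 targets Cason, not Talland; it does not apply.
Duty = ¥115,438.50 × 6.5% = ¥7,503.50.
Line 2 (4026.15.46, Solara, 696 kg, ¥44,209.92):
Base rate for 4026.15.46 is 21.5%.
Duty = ¥44,209.92 × 21.5% = ¥9,505.13.
Total = ¥7,503.50 + ¥9,505.13 = ¥17,008.63.

¥17,008.63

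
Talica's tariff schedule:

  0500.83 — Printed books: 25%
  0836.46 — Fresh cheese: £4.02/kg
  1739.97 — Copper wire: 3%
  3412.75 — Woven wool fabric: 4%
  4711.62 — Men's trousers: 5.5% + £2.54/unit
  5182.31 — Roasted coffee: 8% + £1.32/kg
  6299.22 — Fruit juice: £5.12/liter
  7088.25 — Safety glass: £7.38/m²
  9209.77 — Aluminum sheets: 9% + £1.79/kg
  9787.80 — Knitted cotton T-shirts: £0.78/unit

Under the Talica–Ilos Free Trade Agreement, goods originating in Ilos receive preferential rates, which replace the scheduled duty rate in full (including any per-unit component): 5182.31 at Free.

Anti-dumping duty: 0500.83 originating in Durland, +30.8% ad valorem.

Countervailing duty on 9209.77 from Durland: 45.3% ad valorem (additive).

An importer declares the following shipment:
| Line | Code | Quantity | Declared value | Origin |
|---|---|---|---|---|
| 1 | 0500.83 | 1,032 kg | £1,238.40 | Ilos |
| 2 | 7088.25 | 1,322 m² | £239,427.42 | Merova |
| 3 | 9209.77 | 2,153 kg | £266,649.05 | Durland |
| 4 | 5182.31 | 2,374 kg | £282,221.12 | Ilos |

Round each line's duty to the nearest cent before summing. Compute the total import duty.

Line 1 (0500.83, Ilos, 1,032 kg, £1,238.40):
Base rate for 0500.83 is 25%.
Origin Ilos is the FTA partner but 0500.83 is not on the preference list; base rate stands.
The additional-duty order on 0500.83 targets Durland, not Ilos; it does not apply.
Duty = £1,238.40 × 25% = £309.60.
Line 2 (7088.25, Merova, 1,322 m², £239,427.42):
Base rate for 7088.25 is £7.38/m².
Duty = 1,322 × £7.38 = £9,756.36.
Line 3 (9209.77, Durland, 2,153 kg, £266,649.05):
Base rate for 9209.77 is 9% + £1.79/kg.
Additional duty on 9209.77 from Durland: +45.3%. Applied ad valorem rate: 9% + 45.3% = 54.3%.
Duty = £266,649.05 × 54.3% + 2,153 × £1.79 = £148,644.30.
Line 4 (5182.31, Ilos, 2,374 kg, £282,221.12):
Base rate for 5182.31 is 8% + £1.32/kg.
Origin Ilos qualifies under the Talica–Ilos agreement and 5182.31 is covered: preferential rate Free applies instead.
Duty = £282,221.12 × 0% = £0.00.
Total = £309.60 + £9,756.36 + £148,644.30 + £0.00 = £158,710.26.

£158,710.26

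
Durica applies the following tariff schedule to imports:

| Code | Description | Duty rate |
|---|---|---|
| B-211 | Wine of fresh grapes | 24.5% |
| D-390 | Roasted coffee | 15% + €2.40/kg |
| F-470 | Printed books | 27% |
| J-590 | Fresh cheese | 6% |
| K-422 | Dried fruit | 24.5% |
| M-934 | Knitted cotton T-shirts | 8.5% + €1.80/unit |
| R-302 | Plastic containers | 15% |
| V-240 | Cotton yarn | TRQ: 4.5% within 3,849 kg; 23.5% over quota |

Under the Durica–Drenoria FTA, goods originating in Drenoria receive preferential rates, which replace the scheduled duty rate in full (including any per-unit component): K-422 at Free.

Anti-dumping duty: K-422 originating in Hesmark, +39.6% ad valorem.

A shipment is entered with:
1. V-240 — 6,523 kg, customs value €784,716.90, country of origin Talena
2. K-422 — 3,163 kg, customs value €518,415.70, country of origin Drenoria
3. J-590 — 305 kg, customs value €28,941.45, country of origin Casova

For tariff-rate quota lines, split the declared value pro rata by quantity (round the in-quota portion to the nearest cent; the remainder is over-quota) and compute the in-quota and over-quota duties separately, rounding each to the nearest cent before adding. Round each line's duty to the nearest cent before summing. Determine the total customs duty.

Line 1 (V-240, Talena, 6,523 kg, €784,716.90):
Code V-240 is under a tariff-rate quota (threshold 3,849 kg). In-quota: 3,849 kg at 4.5%; over-quota: 2,674 kg at 23.5%.
Pro-rata value split: in-quota = €784,716.90 × 3,849/6,523 = €463,034.70; over-quota = €784,716.90 − €463,034.70 = €321,682.20.
In-quota duty = €463,034.70 × 4.5% = €20,836.56. Over-quota duty = €321,682.20 × 23.5% = €75,595.32.
Line duty = €20,836.56 + €75,595.32 = €96,431.88.
Line 2 (K-422, Drenoria, 3,163 kg, €518,415.70):
Base rate for K-422 is 24.5%.
Origin Drenoria qualifies under the Durica–Drenoria agreement and K-422 is covered: preferential rate Free applies instead.
The additional-duty order on K-422 targets Hesmark, not Drenoria; it does not apply.
Duty = €518,415.70 × 0% = €0.00.
Line 3 (J-590, Casova, 305 kg, €28,941.45):
Base rate for J-590 is 6%.
Duty = €28,941.45 × 6% = €1,736.49.
Total = €96,431.88 + €0.00 + €1,736.49 = €98,168.37.

€98,168.37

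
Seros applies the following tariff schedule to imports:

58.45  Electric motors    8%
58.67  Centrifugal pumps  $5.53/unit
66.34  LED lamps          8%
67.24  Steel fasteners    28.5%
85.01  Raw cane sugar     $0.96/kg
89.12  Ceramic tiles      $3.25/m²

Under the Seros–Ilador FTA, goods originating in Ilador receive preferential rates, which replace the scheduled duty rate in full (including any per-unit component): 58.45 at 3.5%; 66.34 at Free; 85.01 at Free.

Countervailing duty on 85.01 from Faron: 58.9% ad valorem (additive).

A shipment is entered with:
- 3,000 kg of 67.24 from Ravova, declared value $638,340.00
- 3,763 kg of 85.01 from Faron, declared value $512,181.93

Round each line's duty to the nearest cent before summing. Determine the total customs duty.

$487,214.54

Line 1 (67.24, Ravova, 3,000 kg, $638,340.00):
Base rate for 67.24 is 28.5%.
Duty = $638,340.00 × 28.5% = $181,926.90.
Line 2 (85.01, Faron, 3,763 kg, $512,181.93):
Base rate for 85.01 is $0.96/kg.
85.01 has an FTA preferential rate, but origin Faron is not Ilador; base rate stands.
Additional duty on 85.01 from Faron: +58.9% ad valorem. Applied ad valorem rate = 58.9%.
Duty = $512,181.93 × 58.9% + 3,763 × $0.96 = $305,287.64.
Total = $181,926.90 + $305,287.64 = $487,214.54.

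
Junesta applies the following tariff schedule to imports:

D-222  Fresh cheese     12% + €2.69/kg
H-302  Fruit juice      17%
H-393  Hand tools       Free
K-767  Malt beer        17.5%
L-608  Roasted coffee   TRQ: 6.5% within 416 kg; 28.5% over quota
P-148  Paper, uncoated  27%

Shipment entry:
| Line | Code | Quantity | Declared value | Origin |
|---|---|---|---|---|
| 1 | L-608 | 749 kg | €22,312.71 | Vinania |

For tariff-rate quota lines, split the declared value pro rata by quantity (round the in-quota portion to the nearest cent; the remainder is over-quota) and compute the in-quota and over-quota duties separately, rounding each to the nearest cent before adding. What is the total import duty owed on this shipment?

Line 1 (L-608, Vinania, 749 kg, €22,312.71):
Code L-608 is under a tariff-rate quota (threshold 416 kg). In-quota: 416 kg at 6.5%; over-quota: 333 kg at 28.5%.
Pro-rata value split: in-quota = €22,312.71 × 416/749 = €12,392.64; over-quota = €22,312.71 − €12,392.64 = €9,920.07.
In-quota duty = €12,392.64 × 6.5% = €805.52. Over-quota duty = €9,920.07 × 28.5% = €2,827.22.
Line duty = €805.52 + €2,827.22 = €3,632.74.

€3,632.74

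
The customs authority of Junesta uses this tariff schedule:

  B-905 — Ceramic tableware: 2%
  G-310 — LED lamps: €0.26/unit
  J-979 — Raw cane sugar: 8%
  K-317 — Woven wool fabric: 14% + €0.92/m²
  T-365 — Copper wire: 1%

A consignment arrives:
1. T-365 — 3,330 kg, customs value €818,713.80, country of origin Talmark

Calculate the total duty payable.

Line 1 (T-365, Talmark, 3,330 kg, €818,713.80):
Base rate for T-365 is 1%.
Duty = €818,713.80 × 1% = €8,187.14.

€8,187.14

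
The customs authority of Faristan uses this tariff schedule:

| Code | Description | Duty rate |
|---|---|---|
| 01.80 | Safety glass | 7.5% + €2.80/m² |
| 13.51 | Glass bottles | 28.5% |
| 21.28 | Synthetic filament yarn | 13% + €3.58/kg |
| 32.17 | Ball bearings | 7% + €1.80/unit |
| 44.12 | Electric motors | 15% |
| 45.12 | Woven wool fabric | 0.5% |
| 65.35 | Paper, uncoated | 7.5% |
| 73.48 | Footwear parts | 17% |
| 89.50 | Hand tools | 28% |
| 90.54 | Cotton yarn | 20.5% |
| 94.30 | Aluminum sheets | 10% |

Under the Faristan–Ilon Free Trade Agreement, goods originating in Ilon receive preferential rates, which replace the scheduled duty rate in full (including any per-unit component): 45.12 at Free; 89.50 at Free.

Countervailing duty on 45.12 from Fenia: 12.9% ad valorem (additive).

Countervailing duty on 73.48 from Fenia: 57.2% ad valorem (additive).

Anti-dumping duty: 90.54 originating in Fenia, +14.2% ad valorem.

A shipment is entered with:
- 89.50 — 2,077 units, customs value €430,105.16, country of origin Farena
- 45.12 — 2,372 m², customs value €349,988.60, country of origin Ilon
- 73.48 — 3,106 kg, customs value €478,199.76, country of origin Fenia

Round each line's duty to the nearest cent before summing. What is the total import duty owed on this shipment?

€475,253.66

Line 1 (89.50, Farena, 2,077 units, €430,105.16):
Base rate for 89.50 is 28%.
89.50 has an FTA preferential rate, but origin Farena is not Ilon; base rate stands.
Duty = €430,105.16 × 28% = €120,429.44.
Line 2 (45.12, Ilon, 2,372 m², €349,988.60):
Base rate for 45.12 is 0.5%.
Origin Ilon qualifies under the Faristan–Ilon agreement and 45.12 is covered: preferential rate Free applies instead.
The additional-duty order on 45.12 targets Fenia, not Ilon; it does not apply.
Duty = €349,988.60 × 0% = €0.00.
Line 3 (73.48, Fenia, 3,106 kg, €478,199.76):
Base rate for 73.48 is 17%.
Additional duty on 73.48 from Fenia: +57.2%. Applied ad valorem rate: 17% + 57.2% = 74.2%.
Duty = €478,199.76 × 74.2% = €354,824.22.
Total = €120,429.44 + €0.00 + €354,824.22 = €475,253.66.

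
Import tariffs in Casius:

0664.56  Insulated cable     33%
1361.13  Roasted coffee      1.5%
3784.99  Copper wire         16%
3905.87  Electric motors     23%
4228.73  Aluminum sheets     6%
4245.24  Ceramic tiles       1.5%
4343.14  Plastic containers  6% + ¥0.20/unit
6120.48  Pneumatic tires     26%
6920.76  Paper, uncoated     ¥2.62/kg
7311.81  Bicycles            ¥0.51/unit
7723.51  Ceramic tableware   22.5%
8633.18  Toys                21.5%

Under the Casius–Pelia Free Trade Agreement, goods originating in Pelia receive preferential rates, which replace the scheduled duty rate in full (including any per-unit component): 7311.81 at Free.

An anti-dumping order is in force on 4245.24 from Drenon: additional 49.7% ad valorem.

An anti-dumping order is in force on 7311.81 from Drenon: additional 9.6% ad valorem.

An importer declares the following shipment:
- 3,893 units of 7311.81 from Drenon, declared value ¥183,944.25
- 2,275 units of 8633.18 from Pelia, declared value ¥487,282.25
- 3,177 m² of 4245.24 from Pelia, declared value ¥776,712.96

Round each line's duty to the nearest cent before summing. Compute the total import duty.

Line 1 (7311.81, Drenon, 3,893 units, ¥183,944.25):
Base rate for 7311.81 is ¥0.51/unit.
7311.81 has an FTA preferential rate, but origin Drenon is not Pelia; base rate stands.
Additional duty on 7311.81 from Drenon: +9.6% ad valorem. Applied ad valorem rate = 9.6%.
Duty = ¥183,944.25 × 9.6% + 3,893 × ¥0.51 = ¥19,644.08.
Line 2 (8633.18, Pelia, 2,275 units, ¥487,282.25):
Base rate for 8633.18 is 21.5%.
Origin Pelia is the FTA partner but 8633.18 is not on the preference list; base rate stands.
Duty = ¥487,282.25 × 21.5% = ¥104,765.68.
Line 3 (4245.24, Pelia, 3,177 m², ¥776,712.96):
Base rate for 4245.24 is 1.5%.
Origin Pelia is the FTA partner but 4245.24 is not on the preference list; base rate stands.
The additional-duty order on 4245.24 targets Drenon, not Pelia; it does not apply.
Duty = ¥776,712.96 × 1.5% = ¥11,650.69.
Total = ¥19,644.08 + ¥104,765.68 + ¥11,650.69 = ¥136,060.45.

¥136,060.45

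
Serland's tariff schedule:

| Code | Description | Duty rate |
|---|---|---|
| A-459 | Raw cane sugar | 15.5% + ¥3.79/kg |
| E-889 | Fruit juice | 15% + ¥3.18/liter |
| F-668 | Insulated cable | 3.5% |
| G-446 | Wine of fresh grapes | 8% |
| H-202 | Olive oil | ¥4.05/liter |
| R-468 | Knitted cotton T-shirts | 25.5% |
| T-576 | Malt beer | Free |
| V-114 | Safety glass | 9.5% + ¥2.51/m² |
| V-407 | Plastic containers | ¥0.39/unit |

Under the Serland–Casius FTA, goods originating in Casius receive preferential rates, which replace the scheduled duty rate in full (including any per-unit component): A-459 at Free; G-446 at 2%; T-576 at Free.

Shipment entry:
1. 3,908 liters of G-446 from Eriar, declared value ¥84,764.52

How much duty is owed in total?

¥6,781.16

Line 1 (G-446, Eriar, 3,908 liters, ¥84,764.52):
Base rate for G-446 is 8%.
G-446 has an FTA preferential rate, but origin Eriar is not Casius; base rate stands.
Duty = ¥84,764.52 × 8% = ¥6,781.16.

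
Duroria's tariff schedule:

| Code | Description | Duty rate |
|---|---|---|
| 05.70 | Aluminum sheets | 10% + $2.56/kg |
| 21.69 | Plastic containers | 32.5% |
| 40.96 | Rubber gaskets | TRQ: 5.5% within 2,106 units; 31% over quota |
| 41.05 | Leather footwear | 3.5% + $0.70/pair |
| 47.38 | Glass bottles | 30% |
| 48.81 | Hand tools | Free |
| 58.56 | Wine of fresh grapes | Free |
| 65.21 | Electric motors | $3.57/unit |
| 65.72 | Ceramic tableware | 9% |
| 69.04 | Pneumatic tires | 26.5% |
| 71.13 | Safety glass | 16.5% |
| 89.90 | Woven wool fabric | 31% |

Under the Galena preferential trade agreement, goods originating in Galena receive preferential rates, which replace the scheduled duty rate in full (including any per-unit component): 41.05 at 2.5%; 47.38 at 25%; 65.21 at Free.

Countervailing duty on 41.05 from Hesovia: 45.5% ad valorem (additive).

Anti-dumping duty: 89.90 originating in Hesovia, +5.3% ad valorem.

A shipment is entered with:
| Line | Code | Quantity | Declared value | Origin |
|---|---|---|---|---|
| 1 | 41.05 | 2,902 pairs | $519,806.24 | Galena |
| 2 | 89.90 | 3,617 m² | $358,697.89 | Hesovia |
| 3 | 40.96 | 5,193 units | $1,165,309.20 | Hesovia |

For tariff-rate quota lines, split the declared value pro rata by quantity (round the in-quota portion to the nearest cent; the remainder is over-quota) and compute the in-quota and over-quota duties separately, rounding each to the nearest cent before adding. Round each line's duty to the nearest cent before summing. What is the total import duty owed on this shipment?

$383,938.81

Line 1 (41.05, Galena, 2,902 pairs, $519,806.24):
Base rate for 41.05 is 3.5% + $0.70/pair.
Origin Galena qualifies under the Duroria–Galena agreement and 41.05 is covered: preferential rate 2.5% applies instead.
The additional-duty order on 41.05 targets Hesovia, not Galena; it does not apply.
Duty = $519,806.24 × 2.5% = $12,995.16.
Line 2 (89.90, Hesovia, 3,617 m², $358,697.89):
Base rate for 89.90 is 31%.
Additional duty on 89.90 from Hesovia: +5.3%. Applied ad valorem rate: 31% + 5.3% = 36.3%.
Duty = $358,697.89 × 36.3% = $130,207.33.
Line 3 (40.96, Hesovia, 5,193 units, $1,165,309.20):
Code 40.96 is under a tariff-rate quota (threshold 2,106 units). In-quota: 2,106 units at 5.5%; over-quota: 3,087 units at 31%.
Pro-rata value split: in-quota = $1,165,309.20 × 2,106/5,193 = $472,586.40; over-quota = $1,165,309.20 − $472,586.40 = $692,722.80.
In-quota duty = $472,586.40 × 5.5% = $25,992.25. Over-quota duty = $692,722.80 × 31% = $214,744.07.
Line duty = $25,992.25 + $214,744.07 = $240,736.32.
Total = $12,995.16 + $130,207.33 + $240,736.32 = $383,938.81.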